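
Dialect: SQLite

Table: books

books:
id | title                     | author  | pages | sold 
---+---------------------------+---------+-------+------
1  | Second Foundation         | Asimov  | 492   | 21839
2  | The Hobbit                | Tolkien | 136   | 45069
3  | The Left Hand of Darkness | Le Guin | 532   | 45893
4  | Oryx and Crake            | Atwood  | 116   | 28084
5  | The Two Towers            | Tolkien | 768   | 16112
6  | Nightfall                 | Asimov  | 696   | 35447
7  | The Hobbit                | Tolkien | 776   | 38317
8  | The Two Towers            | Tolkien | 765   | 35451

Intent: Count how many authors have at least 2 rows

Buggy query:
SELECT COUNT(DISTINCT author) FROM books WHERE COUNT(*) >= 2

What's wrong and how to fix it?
Bug: WHERE filters individual rows, not groups, so a group-level COUNT is invalid there

Fix: Group first with HAVING COUNT(*) >= 2, then COUNT the resulting groups

Corrected query:
SELECT COUNT(*) FROM (SELECT author FROM books GROUP BY author HAVING COUNT(*) >= 2)

Result:
COUNT(*)
--------
2       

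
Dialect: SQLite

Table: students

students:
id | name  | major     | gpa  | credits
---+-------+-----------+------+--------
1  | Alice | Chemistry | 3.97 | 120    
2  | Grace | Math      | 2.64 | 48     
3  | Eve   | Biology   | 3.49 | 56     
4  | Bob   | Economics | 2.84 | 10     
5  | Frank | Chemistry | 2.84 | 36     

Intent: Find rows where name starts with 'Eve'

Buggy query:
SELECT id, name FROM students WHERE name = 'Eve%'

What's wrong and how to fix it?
Bug: Wildcards only work with LIKE; '=' treats '%' as a literal character

Fix: Use LIKE for wildcard pattern matching

Corrected query:
SELECT id, name FROM students WHERE name LIKE 'Eve%'

Result:
id | name
---+-----
3  | Eve 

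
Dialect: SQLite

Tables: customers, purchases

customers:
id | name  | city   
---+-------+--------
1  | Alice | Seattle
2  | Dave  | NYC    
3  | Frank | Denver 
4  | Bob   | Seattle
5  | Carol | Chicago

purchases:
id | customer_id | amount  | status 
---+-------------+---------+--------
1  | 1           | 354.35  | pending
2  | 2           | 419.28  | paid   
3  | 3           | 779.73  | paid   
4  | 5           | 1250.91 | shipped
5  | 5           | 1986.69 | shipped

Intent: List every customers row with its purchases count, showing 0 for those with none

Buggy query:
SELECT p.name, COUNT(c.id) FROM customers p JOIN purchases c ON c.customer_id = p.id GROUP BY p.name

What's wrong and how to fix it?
Bug: INNER JOIN drops customers rows that have no matching purchases rows

Fix: Switch to LEFT JOIN to retain unmatched parent rows

Corrected query:
SELECT p.name, COUNT(c.id) FROM customers p LEFT JOIN purchases c ON c.customer_id = p.id GROUP BY p.name

Result:
name  | COUNT(c.id)
------+------------
Alice | 1          
Bob   | 0          
Carol | 2          
Dave  | 1          
Frank | 1          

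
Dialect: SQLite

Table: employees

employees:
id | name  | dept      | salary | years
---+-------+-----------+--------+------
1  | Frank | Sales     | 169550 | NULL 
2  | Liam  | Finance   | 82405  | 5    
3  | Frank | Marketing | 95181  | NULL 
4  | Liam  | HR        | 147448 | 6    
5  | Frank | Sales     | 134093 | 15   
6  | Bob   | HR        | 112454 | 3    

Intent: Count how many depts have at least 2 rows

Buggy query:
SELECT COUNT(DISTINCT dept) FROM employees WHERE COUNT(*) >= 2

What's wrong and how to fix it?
Bug: COUNT(*) cannot appear in WHERE; the per-group count doesn't exist yet

Fix: Use a subquery that GROUPs and filters with HAVING, then count its rows

Corrected query:
SELECT COUNT(*) FROM (SELECT dept FROM employees GROUP BY dept HAVING COUNT(*) >= 2)

Result:
COUNT(*)
--------
2       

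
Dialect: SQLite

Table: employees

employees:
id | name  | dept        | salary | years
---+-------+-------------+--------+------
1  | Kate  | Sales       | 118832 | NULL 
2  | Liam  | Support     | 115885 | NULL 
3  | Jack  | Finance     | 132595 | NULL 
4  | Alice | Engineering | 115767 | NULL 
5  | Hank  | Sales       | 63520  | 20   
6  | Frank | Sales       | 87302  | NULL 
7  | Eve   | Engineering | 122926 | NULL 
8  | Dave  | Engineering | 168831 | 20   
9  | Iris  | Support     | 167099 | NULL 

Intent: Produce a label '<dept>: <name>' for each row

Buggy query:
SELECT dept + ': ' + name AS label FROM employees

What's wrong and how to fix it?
Bug: '+' is numeric addition; on text columns SQLite converts them to 0 instead of concatenating

Fix: Replace + with || to concatenate text

Corrected query:
SELECT dept || ': ' || name AS label FROM employees

Result:
label             
------------------
Sales: Kate       
Support: Liam     
Finance: Jack     
Engineering: Alice
Sales: Hank       
Sales: Frank      
Engineering: Eve  
Engineering: Dave 
Support: Iris     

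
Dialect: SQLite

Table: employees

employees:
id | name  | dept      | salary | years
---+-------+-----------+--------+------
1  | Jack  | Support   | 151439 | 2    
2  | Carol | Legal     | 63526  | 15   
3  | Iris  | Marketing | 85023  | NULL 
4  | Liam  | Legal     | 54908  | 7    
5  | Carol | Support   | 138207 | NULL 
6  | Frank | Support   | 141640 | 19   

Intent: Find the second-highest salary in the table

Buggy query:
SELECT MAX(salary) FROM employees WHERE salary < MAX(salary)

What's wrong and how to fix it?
Bug: The inner MAX is an aggregate inside WHERE, which is not allowed

Fix: Put the inner MAX in a scalar subquery

Corrected query:
SELECT MAX(salary) FROM employees WHERE salary < (SELECT MAX(salary) FROM employees)

Result:
MAX(salary)
-----------
141640     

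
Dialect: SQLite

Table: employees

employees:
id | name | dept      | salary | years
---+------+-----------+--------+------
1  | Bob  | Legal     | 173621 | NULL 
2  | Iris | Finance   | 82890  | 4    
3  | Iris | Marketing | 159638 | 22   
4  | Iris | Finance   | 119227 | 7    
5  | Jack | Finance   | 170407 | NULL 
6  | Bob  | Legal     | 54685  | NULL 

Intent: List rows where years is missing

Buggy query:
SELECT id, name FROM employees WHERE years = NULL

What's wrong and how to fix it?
Bug: '= NULL' is always unknown in SQL three-valued logic, so no rows match

Fix: Use IS NULL to test for NULL

Corrected query:
SELECT id, name FROM employees WHERE years IS NULL

Result:
id | name
---+-----
1  | Bob 
5  | Jack
6  | Bob 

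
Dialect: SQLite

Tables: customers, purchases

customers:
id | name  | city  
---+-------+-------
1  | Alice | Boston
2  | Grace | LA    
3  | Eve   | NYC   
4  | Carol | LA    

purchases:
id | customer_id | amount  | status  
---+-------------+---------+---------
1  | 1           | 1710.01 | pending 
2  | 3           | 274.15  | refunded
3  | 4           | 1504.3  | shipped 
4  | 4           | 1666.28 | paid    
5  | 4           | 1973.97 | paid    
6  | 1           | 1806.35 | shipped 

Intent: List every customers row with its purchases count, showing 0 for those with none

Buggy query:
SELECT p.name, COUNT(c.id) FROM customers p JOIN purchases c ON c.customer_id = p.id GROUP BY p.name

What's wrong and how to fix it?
Bug: INNER JOIN drops customers rows that have no matching purchases rows

Fix: Use LEFT JOIN so parents without children still appear (COUNT(c.id) gives 0)

Corrected query:
SELECT p.name, COUNT(c.id) FROM customers p LEFT JOIN purchases c ON c.customer_id = p.id GROUP BY p.name

Result:
name  | COUNT(c.id)
------+------------
Alice | 2          
Carol | 3          
Eve   | 1          
Grace | 0          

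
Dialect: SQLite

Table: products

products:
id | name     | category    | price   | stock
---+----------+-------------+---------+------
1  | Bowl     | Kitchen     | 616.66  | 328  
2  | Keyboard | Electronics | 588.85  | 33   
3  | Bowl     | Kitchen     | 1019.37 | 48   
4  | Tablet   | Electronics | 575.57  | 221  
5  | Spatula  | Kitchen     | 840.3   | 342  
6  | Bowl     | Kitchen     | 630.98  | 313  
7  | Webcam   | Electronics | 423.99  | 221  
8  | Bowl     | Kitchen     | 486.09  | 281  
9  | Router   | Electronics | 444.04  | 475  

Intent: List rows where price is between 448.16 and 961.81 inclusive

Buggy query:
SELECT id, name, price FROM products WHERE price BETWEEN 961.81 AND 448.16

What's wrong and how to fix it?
Bug: The bounds are reversed; BETWEEN a AND b requires a <= b to match anything

Fix: Write BETWEEN 448.16 AND 961.81

Corrected query:
SELECT id, name, price FROM products WHERE price BETWEEN 448.16 AND 961.81

Result:
id | name     | price 
---+----------+-------
1  | Bowl     | 616.66
2  | Keyboard | 588.85
4  | Tablet   | 575.57
5  | Spatula  | 840.3 
6  | Bowl     | 630.98
8  | Bowl     | 486.09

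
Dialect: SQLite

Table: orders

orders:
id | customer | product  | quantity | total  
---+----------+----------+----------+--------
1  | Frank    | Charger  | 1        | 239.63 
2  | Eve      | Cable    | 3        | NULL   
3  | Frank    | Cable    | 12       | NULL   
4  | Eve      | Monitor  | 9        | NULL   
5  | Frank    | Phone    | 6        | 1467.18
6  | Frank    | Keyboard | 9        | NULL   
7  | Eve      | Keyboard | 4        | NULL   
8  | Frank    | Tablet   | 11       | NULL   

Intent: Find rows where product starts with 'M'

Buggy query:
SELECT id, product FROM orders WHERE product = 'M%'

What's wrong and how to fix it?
Bug: '=' compares the literal string including the % character; pattern matching needs LIKE

Fix: Use LIKE for wildcard pattern matching

Corrected query:
SELECT id, product FROM orders WHERE product LIKE 'M%'

Result:
id | product
---+--------
4  | Monitor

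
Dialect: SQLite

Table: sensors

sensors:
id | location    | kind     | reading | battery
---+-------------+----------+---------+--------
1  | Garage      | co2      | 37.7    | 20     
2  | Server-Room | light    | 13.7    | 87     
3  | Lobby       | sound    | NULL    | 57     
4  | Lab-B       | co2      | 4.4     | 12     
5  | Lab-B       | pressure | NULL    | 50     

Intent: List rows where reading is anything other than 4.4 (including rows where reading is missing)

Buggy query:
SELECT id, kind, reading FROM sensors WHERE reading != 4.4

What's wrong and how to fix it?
Bug: 'reading != 4.4' is unknown when reading is NULL, so NULL rows are silently excluded

Fix: Handle NULL separately with IS NULL alongside the inequality

Corrected query:
SELECT id, kind, reading FROM sensors WHERE reading != 4.4 OR reading IS NULL

Result:
id | kind     | reading
---+----------+--------
1  | co2      | 37.7   
2  | light    | 13.7   
3  | sound    | NULL   
5  | pressure | NULL   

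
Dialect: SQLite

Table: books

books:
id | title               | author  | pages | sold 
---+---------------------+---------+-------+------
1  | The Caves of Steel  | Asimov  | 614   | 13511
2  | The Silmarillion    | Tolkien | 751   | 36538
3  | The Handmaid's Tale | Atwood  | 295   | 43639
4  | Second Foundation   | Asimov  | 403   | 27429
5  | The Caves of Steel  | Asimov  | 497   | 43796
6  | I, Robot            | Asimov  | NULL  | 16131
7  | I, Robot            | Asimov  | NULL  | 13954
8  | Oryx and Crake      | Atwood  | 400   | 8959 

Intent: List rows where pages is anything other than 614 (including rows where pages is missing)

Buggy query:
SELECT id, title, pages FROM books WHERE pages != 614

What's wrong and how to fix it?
Bug: Inequality against NULL is unknown, not true; rows with NULL are dropped

Fix: Handle NULL separately with IS NULL alongside the inequality

Corrected query:
SELECT id, title, pages FROM books WHERE pages != 614 OR pages IS NULL

Result:
id | title               | pages
---+---------------------+------
2  | The Silmarillion    | 751  
3  | The Handmaid's Tale | 295  
4  | Second Foundation   | 403  
5  | The Caves of Steel  | 497  
6  | I, Robot            | NULL 
7  | I, Robot            | NULL 
8  | Oryx and Crake      | 400  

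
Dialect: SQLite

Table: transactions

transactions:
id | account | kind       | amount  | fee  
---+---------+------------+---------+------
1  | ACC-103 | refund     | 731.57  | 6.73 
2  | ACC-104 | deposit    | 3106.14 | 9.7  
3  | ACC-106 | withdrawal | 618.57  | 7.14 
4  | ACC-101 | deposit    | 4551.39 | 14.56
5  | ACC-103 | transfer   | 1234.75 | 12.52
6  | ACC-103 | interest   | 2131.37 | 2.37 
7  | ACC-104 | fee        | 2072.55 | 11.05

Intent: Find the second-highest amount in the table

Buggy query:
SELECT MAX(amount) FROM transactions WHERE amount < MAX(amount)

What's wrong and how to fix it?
Bug: The inner MAX is an aggregate inside WHERE, which is not allowed

Fix: Compute the overall MAX in a subquery, then take MAX of rows below it

Corrected query:
SELECT MAX(amount) FROM transactions WHERE amount < (SELECT MAX(amount) FROM transactions)

Result:
MAX(amount)
-----------
3106.14    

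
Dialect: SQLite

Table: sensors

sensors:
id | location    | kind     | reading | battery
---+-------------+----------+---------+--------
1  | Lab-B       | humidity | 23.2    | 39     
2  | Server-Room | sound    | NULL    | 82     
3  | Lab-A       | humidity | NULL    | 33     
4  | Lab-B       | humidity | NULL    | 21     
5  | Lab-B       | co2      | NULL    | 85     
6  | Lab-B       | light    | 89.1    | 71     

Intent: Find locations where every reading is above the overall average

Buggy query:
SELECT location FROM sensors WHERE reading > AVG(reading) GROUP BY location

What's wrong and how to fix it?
Bug: WHERE evaluates per row before aggregation, so AVG() is unavailable

Fix: Compute the overall average in a scalar subquery and compare each group's MIN against it in HAVING

Corrected query:
SELECT location FROM sensors GROUP BY location HAVING MIN(reading) > (SELECT AVG(reading) FROM sensors)

Result:
(no rows)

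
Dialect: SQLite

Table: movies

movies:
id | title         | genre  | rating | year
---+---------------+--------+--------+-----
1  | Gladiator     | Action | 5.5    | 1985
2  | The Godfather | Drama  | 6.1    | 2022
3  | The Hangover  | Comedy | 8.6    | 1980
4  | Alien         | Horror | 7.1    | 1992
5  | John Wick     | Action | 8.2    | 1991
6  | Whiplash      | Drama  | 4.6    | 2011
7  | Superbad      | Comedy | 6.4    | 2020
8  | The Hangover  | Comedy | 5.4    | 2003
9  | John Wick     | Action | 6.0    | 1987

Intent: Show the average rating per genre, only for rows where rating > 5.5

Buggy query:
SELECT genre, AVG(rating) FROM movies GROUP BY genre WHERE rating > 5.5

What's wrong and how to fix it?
Bug: Row-level WHERE must come before GROUP BY in the clause order

Fix: Move the WHERE clause before GROUP BY

Corrected query:
SELECT genre, AVG(rating) FROM movies WHERE rating > 5.5 GROUP BY genre

Result:
genre  | AVG(rating)
-------+------------
Action | 7.1        
Comedy | 7.5        
Drama  | 6.1        
Horror | 7.1        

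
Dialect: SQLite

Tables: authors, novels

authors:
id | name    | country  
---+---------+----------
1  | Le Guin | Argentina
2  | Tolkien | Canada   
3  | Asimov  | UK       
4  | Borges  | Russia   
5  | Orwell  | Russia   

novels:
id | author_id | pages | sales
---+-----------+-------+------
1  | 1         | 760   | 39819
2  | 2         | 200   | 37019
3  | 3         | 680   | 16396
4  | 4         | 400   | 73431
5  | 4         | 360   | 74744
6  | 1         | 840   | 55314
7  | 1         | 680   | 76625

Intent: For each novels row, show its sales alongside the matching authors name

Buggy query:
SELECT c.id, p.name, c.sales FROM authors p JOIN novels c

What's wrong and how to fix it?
Bug: Missing join condition: each novels row is matched to all authors rows instead of just its own

Fix: Specify the join condition linking the foreign key to the parent id

Corrected query:
SELECT c.id, p.name, c.sales FROM authors p JOIN novels c ON c.author_id = p.id

Result:
id | name    | sales
---+---------+------
1  | Le Guin | 39819
2  | Tolkien | 37019
3  | Asimov  | 16396
4  | Borges  | 73431
5  | Borges  | 74744
6  | Le Guin | 55314
7  | Le Guin | 76625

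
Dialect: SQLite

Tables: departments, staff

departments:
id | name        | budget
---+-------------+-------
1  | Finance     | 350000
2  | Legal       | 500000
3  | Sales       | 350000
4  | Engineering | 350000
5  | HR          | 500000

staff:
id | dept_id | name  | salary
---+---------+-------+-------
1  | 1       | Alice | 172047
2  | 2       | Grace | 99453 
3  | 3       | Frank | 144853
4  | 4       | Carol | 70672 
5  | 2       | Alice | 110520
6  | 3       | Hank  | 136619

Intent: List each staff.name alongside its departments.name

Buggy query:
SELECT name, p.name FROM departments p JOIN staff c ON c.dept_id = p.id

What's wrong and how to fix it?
Bug: 'name' exists in both joined tables, so the database can't tell which one is meant

Fix: Prefix ambiguous columns with the table alias

Corrected query:
SELECT c.name, p.name FROM departments p JOIN staff c ON c.dept_id = p.id

Result:
name  | name       
------+------------
Alice | Finance    
Grace | Legal      
Frank | Sales      
Carol | Engineering
Alice | Legal      
Hank  | Sales      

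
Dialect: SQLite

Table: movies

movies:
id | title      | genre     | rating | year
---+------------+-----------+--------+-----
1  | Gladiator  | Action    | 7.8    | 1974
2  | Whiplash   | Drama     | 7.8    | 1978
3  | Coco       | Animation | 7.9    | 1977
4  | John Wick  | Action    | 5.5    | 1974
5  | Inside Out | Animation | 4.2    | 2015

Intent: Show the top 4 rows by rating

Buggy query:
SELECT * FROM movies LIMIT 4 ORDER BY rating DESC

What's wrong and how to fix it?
Bug: LIMIT must come after ORDER BY

Fix: Swap the clauses: ORDER BY first, then LIMIT

Corrected query:
SELECT * FROM movies ORDER BY rating DESC LIMIT 4

Result:
id | title     | genre     | rating | year
---+-----------+-----------+--------+-----
3  | Coco      | Animation | 7.9    | 1977
1  | Gladiator | Action    | 7.8    | 1974
2  | Whiplash  | Drama     | 7.8    | 1978
4  | John Wick | Action    | 5.5    | 1974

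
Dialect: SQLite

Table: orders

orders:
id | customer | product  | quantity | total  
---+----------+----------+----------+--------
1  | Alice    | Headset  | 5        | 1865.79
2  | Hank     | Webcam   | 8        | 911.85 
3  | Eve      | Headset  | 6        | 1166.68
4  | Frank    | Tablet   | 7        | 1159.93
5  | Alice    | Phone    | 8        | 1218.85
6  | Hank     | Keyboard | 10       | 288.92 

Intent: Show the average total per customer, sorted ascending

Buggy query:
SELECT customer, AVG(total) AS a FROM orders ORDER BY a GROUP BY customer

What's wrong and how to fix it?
Bug: GROUP BY must precede ORDER BY

Fix: Reorder: SELECT … FROM … GROUP BY … ORDER BY …

Corrected query:
SELECT customer, AVG(total) AS a FROM orders GROUP BY customer ORDER BY a

Result:
customer | a      
---------+--------
Hank     | 600.385
Frank    | 1159.93
Eve      | 1166.68
Alice    | 1542.32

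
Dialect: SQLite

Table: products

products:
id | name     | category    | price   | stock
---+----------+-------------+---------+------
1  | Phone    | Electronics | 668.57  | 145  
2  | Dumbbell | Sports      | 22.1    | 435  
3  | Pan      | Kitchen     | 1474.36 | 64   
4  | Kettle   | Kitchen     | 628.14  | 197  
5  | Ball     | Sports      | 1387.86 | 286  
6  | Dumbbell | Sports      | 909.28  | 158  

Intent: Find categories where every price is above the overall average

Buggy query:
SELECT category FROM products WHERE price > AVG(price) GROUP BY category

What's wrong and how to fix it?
Bug: WHERE evaluates per row before aggregation, so AVG() is unavailable

Fix: Compute the overall average in a scalar subquery and compare each group's MIN against it in HAVING

Corrected query:
SELECT category FROM products GROUP BY category HAVING MIN(price) > (SELECT AVG(price) FROM products)

Result:
(no rows)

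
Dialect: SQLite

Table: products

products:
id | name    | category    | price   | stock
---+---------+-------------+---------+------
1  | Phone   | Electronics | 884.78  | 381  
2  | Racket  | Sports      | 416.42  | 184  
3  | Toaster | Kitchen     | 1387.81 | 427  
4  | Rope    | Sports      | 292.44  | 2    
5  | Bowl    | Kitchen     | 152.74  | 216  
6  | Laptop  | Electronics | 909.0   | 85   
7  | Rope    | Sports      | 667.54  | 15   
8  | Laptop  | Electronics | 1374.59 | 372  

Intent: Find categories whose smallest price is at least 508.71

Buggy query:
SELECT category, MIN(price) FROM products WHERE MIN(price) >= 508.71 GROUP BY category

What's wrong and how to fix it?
Bug: Aggregates like MIN are computed per group after WHERE runs

Fix: Replace WHERE with HAVING after the GROUP BY

Corrected query:
SELECT category, MIN(price) FROM products GROUP BY category HAVING MIN(price) >= 508.71

Result:
category    | MIN(price)
------------+-----------
Electronics | 884.78    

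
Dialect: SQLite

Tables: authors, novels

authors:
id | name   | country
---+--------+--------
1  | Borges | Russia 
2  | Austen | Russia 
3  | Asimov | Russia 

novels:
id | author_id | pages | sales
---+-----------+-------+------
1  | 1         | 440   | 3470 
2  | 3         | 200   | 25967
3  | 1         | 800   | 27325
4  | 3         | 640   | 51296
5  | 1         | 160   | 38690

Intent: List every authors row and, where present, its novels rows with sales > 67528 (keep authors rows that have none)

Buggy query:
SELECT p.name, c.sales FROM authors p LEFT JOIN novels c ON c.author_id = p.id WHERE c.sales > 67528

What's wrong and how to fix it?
Bug: Filtering c.sales in WHERE discards the NULL rows produced by LEFT JOIN, turning it into an inner join

Fix: Put 'c.sales > 67528' in the JOIN's ON clause instead of WHERE

Corrected query:
SELECT p.name, c.sales FROM authors p LEFT JOIN novels c ON c.author_id = p.id AND c.sales > 67528

Result:
name   | sales
-------+------
Borges | NULL 
Austen | NULL 
Asimov | NULL 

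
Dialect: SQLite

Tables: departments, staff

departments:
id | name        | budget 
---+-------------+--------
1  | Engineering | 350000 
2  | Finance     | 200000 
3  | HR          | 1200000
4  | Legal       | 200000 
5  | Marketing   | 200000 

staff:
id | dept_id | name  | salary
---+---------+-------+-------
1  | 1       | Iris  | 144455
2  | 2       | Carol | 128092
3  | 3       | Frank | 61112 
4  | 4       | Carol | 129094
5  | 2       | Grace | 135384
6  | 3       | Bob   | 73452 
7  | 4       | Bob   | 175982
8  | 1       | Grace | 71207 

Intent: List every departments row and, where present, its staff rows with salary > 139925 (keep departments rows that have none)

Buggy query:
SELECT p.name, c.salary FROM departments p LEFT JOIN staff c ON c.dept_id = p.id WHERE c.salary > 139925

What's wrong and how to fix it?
Bug: A WHERE condition on the right-hand table after LEFT JOIN drops unmatched parents

Fix: Put 'c.salary > 139925' in the JOIN's ON clause instead of WHERE

Corrected query:
SELECT p.name, c.salary FROM departments p LEFT JOIN staff c ON c.dept_id = p.id AND c.salary > 139925

Result:
name        | salary
------------+-------
Engineering | 144455
Finance     | NULL  
HR          | NULL  
Legal       | 175982
Marketing   | NULL  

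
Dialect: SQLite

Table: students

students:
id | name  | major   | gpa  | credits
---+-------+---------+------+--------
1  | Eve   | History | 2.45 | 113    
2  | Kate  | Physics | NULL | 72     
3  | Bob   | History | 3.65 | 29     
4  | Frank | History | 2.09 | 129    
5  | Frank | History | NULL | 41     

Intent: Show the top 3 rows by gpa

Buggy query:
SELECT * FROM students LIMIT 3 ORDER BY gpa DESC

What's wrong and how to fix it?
Bug: LIMIT must come after ORDER BY

Fix: Sort with ORDER BY, then apply LIMIT

Corrected query:
SELECT * FROM students ORDER BY gpa DESC LIMIT 3

Result:
id | name  | major   | gpa  | credits
---+-------+---------+------+--------
3  | Bob   | History | 3.65 | 29     
1  | Eve   | History | 2.45 | 113    
4  | Frank | History | 2.09 | 129    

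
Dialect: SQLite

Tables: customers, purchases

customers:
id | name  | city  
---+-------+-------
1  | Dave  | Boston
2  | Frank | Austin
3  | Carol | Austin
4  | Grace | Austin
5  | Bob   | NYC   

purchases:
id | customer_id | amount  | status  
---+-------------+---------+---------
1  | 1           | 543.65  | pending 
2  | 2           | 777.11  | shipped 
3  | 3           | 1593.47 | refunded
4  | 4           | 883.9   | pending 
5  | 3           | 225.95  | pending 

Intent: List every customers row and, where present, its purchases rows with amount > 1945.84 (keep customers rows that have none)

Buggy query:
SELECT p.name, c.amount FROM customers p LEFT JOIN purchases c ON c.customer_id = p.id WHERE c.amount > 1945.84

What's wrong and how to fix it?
Bug: A WHERE condition on the right-hand table after LEFT JOIN drops unmatched parents

Fix: Put 'c.amount > 1945.84' in the JOIN's ON clause instead of WHERE

Corrected query:
SELECT p.name, c.amount FROM customers p LEFT JOIN purchases c ON c.customer_id = p.id AND c.amount > 1945.84

Result:
name  | amount
------+-------
Dave  | NULL  
Frank | NULL  
Carol | NULL  
Grace | NULL  
Bob   | NULL  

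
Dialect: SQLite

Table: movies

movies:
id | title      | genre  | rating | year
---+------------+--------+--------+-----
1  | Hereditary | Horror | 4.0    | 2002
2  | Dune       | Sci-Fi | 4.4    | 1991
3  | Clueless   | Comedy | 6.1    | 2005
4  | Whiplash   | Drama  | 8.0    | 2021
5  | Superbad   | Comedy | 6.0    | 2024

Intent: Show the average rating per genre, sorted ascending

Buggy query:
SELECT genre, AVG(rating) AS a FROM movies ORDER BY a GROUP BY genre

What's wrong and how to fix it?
Bug: GROUP BY must precede ORDER BY

Fix: Reorder: SELECT … FROM … GROUP BY … ORDER BY …

Corrected query:
SELECT genre, AVG(rating) AS a FROM movies GROUP BY genre ORDER BY a

Result:
genre  | a   
-------+-----
Horror | 4   
Sci-Fi | 4.4 
Comedy | 6.05
Drama  | 8   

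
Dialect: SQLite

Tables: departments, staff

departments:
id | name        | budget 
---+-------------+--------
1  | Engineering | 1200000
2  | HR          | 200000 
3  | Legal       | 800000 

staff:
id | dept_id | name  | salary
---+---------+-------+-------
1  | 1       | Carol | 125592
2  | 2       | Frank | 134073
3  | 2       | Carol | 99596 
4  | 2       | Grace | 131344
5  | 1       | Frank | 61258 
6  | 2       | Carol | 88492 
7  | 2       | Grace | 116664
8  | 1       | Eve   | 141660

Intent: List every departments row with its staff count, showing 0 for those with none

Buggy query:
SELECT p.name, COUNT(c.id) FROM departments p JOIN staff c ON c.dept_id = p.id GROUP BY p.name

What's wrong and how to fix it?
Bug: An inner join excludes parents with zero children

Fix: Switch to LEFT JOIN to retain unmatched parent rows

Corrected query:
SELECT p.name, COUNT(c.id) FROM departments p LEFT JOIN staff c ON c.dept_id = p.id GROUP BY p.name

Result:
name        | COUNT(c.id)
------------+------------
Engineering | 3          
HR          | 5          
Legal       | 0          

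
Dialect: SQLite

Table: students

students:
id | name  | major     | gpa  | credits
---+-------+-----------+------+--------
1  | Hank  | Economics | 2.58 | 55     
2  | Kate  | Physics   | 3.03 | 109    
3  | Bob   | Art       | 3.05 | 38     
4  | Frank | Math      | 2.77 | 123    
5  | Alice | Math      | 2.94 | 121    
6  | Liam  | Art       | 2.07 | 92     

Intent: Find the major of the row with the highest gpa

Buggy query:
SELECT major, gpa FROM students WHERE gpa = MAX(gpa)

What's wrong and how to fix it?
Bug: WHERE is evaluated per row; an aggregate over the whole table isn't defined there

Fix: Wrap MAX in a scalar subquery so WHERE compares against a single value

Corrected query:
SELECT major, gpa FROM students WHERE gpa = (SELECT MAX(gpa) FROM students)

Result:
major | gpa 
------+-----
Art   | 3.05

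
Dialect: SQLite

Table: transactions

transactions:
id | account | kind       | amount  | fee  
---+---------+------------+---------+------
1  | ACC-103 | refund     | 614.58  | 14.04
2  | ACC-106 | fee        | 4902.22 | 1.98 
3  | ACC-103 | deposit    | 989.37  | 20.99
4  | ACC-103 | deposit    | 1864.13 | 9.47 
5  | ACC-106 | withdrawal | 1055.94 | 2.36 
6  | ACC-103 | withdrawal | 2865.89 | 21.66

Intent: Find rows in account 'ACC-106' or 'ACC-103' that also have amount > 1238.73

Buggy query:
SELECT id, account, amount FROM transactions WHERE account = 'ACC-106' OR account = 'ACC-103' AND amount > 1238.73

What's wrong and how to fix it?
Bug: Without parentheses, AND is evaluated before OR, so the amount filter only applies to the 'ACC-103' branch

Fix: Add parentheses around the OR so the AND applies to both alternatives

Corrected query:
SELECT id, account, amount FROM transactions WHERE (account = 'ACC-106' OR account = 'ACC-103') AND amount > 1238.73

Result:
id | account | amount 
---+---------+--------
2  | ACC-106 | 4902.22
4  | ACC-103 | 1864.13
6  | ACC-103 | 2865.89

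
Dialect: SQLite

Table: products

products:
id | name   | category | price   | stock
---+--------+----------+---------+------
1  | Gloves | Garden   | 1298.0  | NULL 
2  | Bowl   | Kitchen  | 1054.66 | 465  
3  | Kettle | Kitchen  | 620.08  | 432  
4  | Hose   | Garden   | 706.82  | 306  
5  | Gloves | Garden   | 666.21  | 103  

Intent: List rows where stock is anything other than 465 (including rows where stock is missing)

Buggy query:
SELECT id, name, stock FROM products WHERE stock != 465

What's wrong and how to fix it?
Bug: Inequality against NULL is unknown, not true; rows with NULL are dropped

Fix: Add an explicit OR stock IS NULL to include the missing-value rows

Corrected query:
SELECT id, name, stock FROM products WHERE stock != 465 OR stock IS NULL

Result:
id | name   | stock
---+--------+------
1  | Gloves | NULL 
3  | Kettle | 432  
4  | Hose   | 306  
5  | Gloves | 103  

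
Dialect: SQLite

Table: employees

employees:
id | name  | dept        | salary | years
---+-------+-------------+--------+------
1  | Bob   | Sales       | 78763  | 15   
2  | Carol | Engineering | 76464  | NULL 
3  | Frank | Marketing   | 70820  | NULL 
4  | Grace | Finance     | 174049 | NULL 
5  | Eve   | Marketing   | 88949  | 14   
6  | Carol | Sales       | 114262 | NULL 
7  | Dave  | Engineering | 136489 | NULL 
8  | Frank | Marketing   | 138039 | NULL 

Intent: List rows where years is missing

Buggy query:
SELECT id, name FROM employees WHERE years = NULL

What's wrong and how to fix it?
Bug: Comparing to NULL with '=' never matches; NULL = NULL is unknown, not true

Fix: Replace '= NULL' with 'IS NULL'

Corrected query:
SELECT id, name FROM employees WHERE years IS NULL

Result:
id | name 
---+------
2  | Carol
3  | Frank
4  | Grace
6  | Carol
7  | Dave 
8  | Frank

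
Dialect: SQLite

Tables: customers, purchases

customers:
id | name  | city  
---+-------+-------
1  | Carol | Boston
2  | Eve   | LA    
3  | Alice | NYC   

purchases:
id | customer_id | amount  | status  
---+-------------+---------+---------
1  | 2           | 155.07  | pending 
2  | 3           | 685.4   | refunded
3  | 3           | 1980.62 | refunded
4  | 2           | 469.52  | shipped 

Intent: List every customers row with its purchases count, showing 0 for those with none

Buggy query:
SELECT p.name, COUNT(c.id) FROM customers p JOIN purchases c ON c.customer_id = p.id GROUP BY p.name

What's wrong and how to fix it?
Bug: An inner join excludes parents with zero children

Fix: Switch to LEFT JOIN to retain unmatched parent rows

Corrected query:
SELECT p.name, COUNT(c.id) FROM customers p LEFT JOIN purchases c ON c.customer_id = p.id GROUP BY p.name

Result:
name  | COUNT(c.id)
------+------------
Alice | 2          
Carol | 0          
Eve   | 2          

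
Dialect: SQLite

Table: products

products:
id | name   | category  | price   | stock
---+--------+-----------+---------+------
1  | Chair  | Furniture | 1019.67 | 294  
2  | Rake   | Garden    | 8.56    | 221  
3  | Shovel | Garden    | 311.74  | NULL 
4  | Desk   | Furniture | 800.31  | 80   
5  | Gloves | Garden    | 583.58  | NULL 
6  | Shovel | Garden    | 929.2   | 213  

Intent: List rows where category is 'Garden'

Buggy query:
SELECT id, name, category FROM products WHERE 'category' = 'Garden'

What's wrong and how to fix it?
Bug: 'category' in single quotes is a string literal, not the column; the comparison is literal-vs-literal and never true

Fix: Reference the column as category without single quotes

Corrected query:
SELECT id, name, category FROM products WHERE category = 'Garden'

Result:
id | name   | category
---+--------+---------
2  | Rake   | Garden  
3  | Shovel | Garden  
5  | Gloves | Garden  
6  | Shovel | Garden  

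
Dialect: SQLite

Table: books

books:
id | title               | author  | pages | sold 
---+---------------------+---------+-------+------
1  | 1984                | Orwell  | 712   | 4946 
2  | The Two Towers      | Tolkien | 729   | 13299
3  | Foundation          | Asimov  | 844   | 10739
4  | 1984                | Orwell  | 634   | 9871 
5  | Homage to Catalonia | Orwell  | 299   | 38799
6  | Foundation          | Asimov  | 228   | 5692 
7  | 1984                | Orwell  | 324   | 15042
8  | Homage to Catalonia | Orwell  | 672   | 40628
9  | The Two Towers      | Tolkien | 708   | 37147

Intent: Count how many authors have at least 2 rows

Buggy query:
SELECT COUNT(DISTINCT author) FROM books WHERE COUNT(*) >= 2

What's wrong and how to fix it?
Bug: WHERE filters individual rows, not groups, so a group-level COUNT is invalid there

Fix: Group first with HAVING COUNT(*) >= 2, then COUNT the resulting groups

Corrected query:
SELECT COUNT(*) FROM (SELECT author FROM books GROUP BY author HAVING COUNT(*) >= 2)

Result:
COUNT(*)
--------
3       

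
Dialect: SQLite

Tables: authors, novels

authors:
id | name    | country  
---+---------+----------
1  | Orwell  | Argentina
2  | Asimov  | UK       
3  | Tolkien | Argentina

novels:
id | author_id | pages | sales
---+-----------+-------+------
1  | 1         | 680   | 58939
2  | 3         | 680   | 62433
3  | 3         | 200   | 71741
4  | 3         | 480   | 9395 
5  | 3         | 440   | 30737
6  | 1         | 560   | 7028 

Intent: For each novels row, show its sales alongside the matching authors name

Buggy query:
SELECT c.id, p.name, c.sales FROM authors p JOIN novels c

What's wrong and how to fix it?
Bug: JOIN with no ON clause produces a cartesian product; every novels row pairs with every authors row

Fix: Specify the join condition linking the foreign key to the parent id

Corrected query:
SELECT c.id, p.name, c.sales FROM authors p JOIN novels c ON c.author_id = p.id

Result:
id | name    | sales
---+---------+------
1  | Orwell  | 58939
2  | Tolkien | 62433
3  | Tolkien | 71741
4  | Tolkien | 9395 
5  | Tolkien | 30737
6  | Orwell  | 7028 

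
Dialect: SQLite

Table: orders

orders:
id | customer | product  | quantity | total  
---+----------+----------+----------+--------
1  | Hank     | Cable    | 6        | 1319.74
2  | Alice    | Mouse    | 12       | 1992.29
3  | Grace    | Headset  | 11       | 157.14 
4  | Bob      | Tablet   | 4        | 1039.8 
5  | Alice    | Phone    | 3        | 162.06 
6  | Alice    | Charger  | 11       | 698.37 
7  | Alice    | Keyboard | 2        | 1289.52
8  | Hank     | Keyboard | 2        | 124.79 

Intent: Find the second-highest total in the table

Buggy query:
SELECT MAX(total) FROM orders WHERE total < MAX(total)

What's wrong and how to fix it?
Bug: The inner MAX is an aggregate inside WHERE, which is not allowed

Fix: Compute the overall MAX in a subquery, then take MAX of rows below it

Corrected query:
SELECT MAX(total) FROM orders WHERE total < (SELECT MAX(total) FROM orders)

Result:
MAX(total)
----------
1319.74   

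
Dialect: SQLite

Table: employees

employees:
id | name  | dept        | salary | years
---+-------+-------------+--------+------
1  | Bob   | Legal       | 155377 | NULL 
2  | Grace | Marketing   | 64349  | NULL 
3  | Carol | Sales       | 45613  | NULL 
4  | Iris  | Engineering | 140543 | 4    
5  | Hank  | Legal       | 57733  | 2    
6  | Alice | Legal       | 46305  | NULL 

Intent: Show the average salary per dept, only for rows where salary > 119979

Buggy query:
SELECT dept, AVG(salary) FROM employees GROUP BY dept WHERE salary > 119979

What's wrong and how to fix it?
Bug: Row-level WHERE must come before GROUP BY in the clause order

Fix: Move the WHERE clause before GROUP BY

Corrected query:
SELECT dept, AVG(salary) FROM employees WHERE salary > 119979 GROUP BY dept

Result:
dept        | AVG(salary)
------------+------------
Engineering | 140543     
Legal       | 155377     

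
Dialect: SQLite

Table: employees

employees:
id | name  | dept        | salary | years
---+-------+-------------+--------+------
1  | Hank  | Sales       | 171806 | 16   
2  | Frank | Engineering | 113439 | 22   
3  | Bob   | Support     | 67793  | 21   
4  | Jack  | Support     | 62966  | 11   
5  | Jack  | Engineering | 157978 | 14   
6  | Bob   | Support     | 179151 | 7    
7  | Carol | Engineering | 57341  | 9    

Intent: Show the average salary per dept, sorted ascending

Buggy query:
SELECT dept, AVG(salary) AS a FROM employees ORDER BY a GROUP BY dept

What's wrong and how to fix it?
Bug: ORDER BY appears before GROUP BY; SQL clause order requires GROUP BY first

Fix: Reorder: SELECT … FROM … GROUP BY … ORDER BY …

Corrected query:
SELECT dept, AVG(salary) AS a FROM employees GROUP BY dept ORDER BY a

Result:
dept        | a            
------------+--------------
Support     | 103303.333333
Engineering | 109586       
Sales       | 171806       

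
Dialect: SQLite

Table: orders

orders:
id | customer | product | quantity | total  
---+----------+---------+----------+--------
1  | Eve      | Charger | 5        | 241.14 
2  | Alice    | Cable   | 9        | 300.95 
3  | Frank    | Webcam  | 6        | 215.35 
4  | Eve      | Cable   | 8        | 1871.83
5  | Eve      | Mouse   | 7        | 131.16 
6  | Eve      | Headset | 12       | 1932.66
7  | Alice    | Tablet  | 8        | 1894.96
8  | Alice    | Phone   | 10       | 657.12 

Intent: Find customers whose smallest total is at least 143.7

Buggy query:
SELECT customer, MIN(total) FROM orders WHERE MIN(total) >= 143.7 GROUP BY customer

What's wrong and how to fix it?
Bug: MIN() in WHERE is a misuse of aggregate

Fix: Replace WHERE with HAVING after the GROUP BY

Corrected query:
SELECT customer, MIN(total) FROM orders GROUP BY customer HAVING MIN(total) >= 143.7

Result:
customer | MIN(total)
---------+-----------
Alice    | 300.95    
Frank    | 215.35    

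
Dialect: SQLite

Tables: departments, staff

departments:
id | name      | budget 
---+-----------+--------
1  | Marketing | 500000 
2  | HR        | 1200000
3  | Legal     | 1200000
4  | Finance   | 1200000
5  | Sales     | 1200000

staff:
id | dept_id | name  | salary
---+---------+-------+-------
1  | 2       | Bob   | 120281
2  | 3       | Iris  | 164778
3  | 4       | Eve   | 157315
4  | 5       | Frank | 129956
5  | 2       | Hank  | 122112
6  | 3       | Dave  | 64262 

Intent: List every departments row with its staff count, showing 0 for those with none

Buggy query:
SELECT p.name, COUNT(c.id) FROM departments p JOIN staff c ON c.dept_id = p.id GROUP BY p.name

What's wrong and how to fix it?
Bug: An inner join excludes parents with zero children

Fix: Use LEFT JOIN so parents without children still appear (COUNT(c.id) gives 0)

Corrected query:
SELECT p.name, COUNT(c.id) FROM departments p LEFT JOIN staff c ON c.dept_id = p.id GROUP BY p.name

Result:
name      | COUNT(c.id)
----------+------------
Finance   | 1          
HR        | 2          
Legal     | 2          
Marketing | 0          
Sales     | 1          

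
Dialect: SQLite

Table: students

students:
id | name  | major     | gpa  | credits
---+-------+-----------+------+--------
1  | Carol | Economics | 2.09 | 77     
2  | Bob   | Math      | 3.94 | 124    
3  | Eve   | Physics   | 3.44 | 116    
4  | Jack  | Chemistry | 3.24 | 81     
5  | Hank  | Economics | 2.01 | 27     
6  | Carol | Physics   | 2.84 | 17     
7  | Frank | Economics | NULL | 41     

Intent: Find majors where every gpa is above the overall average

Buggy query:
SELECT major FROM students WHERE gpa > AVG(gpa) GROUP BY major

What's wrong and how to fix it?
Bug: WHERE evaluates per row before aggregation, so AVG() is unavailable

Fix: Use a subquery for AVG and a HAVING MIN(...) filter so the condition holds for every row in the group

Corrected query:
SELECT major FROM students GROUP BY major HAVING MIN(gpa) > (SELECT AVG(gpa) FROM students)

Result:
major    
---------
Chemistry
Math     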